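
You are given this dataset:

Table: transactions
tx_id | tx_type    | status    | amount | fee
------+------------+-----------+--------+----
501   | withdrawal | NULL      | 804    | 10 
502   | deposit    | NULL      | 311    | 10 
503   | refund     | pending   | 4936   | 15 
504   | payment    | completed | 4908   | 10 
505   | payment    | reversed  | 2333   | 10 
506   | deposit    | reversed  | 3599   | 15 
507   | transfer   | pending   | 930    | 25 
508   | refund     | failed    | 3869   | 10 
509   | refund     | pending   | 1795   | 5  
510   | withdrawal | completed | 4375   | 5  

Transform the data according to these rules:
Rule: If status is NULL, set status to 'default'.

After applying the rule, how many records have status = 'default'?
2

Step 1: Count records where status IS NULL
Step 2: Found 2 records with NULL status
Step 3: These records will have status set to 'default'
Step 4: Records already having status = 'default': 0
Step 5: Answer: 2 + 0 = 2 records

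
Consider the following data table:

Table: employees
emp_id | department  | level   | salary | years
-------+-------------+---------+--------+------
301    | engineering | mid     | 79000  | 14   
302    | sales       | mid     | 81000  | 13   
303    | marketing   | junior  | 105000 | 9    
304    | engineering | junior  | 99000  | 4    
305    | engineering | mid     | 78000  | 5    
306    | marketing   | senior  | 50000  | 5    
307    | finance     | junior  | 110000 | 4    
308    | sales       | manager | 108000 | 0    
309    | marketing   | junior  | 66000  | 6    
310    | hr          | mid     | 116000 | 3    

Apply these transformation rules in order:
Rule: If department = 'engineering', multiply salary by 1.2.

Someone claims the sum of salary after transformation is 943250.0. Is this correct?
No, the correct result is 943200.0.

Step 1: Calculate the correct sum after transformation
Step 2: Apply multiplier 1.2 to records where department = 'engineering'
Step 3: Correct result = 943200.0
Step 4: Claimed result = 943250.0
Step 5: 943200.0 ≠ 943250.0
Conclusion: The claimed result is incorrect. The correct answer is 943200.0.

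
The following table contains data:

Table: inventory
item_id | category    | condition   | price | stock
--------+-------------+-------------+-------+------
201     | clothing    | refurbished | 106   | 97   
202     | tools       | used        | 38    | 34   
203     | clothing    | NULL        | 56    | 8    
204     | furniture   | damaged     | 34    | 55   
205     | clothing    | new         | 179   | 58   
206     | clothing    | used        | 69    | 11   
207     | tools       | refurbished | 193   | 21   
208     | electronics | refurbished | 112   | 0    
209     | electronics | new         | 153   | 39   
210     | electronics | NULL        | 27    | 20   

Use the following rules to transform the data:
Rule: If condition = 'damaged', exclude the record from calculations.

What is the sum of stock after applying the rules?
288

Step 1: Identify records where condition = 'damaged'
Step 2: The excluded records sum to 55
Step 3: Original total stock = 343
Step 4: Remaining total = 343 - 55 = 288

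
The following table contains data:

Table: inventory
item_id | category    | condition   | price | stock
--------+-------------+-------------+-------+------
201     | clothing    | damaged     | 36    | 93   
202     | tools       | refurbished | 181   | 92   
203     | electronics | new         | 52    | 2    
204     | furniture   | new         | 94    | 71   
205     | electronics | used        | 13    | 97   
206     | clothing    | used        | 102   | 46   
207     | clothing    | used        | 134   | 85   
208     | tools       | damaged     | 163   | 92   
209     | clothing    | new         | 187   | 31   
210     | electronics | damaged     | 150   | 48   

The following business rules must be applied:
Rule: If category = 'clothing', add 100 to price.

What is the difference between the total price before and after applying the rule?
400

Step 1: Original sum of price = 1112
Step 2: 4 records have category = 'clothing'
Step 3: Each affected record changes by 100
Step 4: Total change = 4 × 100 = 400
Step 5: New sum = 1112 + 400 = 1512
Step 6: Difference = |1512 - 1112| = 400
        (Sum increased by 400)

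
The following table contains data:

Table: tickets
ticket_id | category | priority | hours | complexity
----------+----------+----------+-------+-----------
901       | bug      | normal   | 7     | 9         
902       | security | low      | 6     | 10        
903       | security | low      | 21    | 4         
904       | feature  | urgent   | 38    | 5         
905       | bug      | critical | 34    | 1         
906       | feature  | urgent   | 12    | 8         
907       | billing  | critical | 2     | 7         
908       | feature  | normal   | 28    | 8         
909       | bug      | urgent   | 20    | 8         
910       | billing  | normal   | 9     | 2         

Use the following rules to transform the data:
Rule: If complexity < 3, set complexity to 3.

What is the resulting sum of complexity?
65

Step 1: 2 records have complexity < 3
Step 2: These records originally summed to 3
Step 3: After setting to minimum: 2 × 3 = 6
Step 4: Unaffected records sum: 59
Step 5: Final sum = 6 + 59 = 65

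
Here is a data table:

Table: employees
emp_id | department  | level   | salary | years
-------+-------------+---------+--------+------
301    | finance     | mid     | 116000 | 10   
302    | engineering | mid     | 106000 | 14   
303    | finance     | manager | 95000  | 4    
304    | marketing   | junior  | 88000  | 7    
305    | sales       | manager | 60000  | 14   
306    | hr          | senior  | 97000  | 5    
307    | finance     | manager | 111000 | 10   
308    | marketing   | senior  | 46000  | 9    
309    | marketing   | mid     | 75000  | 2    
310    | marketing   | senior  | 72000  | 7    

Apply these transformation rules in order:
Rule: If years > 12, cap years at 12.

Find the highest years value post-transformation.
12

Step 1: Original maximum years = 14
Step 2: Apply cap at 12
Step 3: 2 records had years > 12 and were capped
Step 4: Maximum after transformation = 12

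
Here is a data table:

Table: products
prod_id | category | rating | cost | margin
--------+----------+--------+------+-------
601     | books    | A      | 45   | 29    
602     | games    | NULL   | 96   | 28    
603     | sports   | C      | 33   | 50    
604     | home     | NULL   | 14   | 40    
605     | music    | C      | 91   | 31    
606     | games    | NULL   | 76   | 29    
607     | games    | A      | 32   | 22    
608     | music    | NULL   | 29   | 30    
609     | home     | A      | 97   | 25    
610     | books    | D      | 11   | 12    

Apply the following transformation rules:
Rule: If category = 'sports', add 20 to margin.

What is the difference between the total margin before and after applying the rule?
20

Step 1: Original sum of margin = 296
Step 2: 1 records have category = 'sports'
Step 3: Each affected record changes by 20
Step 4: Total change = 1 × 20 = 20
Step 5: New sum = 296 + 20 = 316
Step 6: Difference = |316 - 296| = 20
        (Sum increased by 20)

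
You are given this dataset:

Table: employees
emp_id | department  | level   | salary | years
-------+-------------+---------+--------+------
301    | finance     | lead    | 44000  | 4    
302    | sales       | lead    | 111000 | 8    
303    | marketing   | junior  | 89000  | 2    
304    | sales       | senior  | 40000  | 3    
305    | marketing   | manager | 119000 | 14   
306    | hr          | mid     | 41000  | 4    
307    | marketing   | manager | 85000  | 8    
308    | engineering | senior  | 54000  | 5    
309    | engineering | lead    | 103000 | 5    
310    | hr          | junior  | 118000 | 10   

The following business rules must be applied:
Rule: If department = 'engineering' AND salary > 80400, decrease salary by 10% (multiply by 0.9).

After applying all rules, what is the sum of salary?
793700.0

Step 1: Find records where department = 'engineering' AND salary > 80400
Step 2: 1 records match, summing to 103000
Step 3: After multiplier: 103000 × 0.9 = 92700.0
Step 4: Unaffected records sum: 701000
Step 5: Final sum = 92700.0 + 701000 = 793700.0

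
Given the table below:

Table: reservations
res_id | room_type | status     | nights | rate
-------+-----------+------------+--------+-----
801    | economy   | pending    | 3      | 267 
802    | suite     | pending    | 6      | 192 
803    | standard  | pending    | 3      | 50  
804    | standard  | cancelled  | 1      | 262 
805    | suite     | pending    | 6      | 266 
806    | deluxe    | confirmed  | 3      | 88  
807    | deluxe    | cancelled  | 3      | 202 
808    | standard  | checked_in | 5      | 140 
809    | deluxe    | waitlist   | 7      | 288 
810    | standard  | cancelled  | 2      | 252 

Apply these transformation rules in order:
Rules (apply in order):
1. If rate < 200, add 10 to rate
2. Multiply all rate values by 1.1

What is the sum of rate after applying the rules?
2251.7

Step 1: Apply Rule 1 - Add 10 to records with rate < 200
  - 4 records affected: 470 + (4 × 10) = 510
  - Unaffected records: 1537
  - Sum after Rule 1: 2047
Step 2: Apply Rule 2 - Multiply all by 1.1
  - 2047 × 1.1 = 2251.7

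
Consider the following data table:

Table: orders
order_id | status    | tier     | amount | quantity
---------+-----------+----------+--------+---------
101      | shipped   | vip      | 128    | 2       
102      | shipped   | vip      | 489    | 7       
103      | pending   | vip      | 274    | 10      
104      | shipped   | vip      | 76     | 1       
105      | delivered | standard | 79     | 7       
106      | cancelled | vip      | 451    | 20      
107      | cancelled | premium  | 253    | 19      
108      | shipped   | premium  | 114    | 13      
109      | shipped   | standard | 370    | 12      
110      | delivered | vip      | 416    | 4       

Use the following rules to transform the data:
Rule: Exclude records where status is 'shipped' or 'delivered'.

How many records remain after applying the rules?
3

Step 1: Count records to exclude
  - 5 (shipped) + 2 (delivered) = 7 records
Step 2: Total records: 10
Step 3: Remaining = 10 - 7 = 3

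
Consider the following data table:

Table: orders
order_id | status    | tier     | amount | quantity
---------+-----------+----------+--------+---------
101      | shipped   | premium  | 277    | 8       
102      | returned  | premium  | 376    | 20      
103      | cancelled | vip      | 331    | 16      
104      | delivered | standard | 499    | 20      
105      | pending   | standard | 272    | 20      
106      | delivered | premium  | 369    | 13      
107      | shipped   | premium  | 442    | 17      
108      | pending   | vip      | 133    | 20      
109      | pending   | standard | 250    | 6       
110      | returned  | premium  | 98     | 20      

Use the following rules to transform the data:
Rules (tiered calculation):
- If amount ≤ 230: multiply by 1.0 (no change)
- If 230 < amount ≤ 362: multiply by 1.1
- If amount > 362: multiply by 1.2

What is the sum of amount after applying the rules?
3497.2

Step 1: Tier 1 (amount ≤ 230): 2 records, sum = 231 × 1.0 = 231.0
Step 2: Tier 2 (230 < amount ≤ 362): 4 records, sum = 1130 × 1.1 = 1243.0
Step 3: Tier 3 (amount > 362): 4 records, sum = 1686 × 1.2 = 2023.2
Step 4: Final sum = 231.0 + 1243.0 + 2023.2 = 3497.2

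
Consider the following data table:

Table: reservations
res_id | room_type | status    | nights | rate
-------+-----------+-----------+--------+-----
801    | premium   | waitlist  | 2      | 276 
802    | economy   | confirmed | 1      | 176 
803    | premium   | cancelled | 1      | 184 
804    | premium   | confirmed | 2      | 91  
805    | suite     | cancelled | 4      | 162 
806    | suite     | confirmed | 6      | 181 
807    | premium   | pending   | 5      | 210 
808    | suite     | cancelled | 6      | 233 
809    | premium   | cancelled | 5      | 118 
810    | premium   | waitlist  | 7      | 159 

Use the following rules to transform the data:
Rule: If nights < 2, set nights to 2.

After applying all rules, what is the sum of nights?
41

Step 1: 2 records have nights < 2
Step 2: These records originally summed to 2
Step 3: After setting to minimum: 2 × 2 = 4
Step 4: Unaffected records sum: 37
Step 5: Final sum = 4 + 37 = 41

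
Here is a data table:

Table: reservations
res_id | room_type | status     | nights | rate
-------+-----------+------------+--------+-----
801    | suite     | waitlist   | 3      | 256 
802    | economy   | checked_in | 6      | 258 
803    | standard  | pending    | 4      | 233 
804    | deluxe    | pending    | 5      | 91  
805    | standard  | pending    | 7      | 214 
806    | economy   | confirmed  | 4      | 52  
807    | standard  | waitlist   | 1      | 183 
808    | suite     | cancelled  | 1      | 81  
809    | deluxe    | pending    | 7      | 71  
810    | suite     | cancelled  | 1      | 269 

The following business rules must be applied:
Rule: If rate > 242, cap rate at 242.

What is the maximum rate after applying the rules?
242

Step 1: Original maximum rate = 269
Step 2: Apply cap at 242
Step 3: 3 records had rate > 242 and were capped
Step 4: Maximum after transformation = 242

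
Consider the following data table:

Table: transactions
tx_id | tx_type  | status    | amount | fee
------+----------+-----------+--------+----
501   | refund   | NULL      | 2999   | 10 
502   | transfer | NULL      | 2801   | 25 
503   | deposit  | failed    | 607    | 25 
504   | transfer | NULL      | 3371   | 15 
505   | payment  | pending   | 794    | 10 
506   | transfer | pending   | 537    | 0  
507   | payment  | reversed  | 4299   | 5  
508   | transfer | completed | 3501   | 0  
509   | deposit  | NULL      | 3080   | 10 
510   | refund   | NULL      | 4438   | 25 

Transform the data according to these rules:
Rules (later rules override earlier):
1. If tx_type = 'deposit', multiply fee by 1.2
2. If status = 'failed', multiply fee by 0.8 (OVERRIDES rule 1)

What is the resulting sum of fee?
122.0

Step 1: Rule 2 takes priority for records with status = 'failed'
  - 1 records: 25 × 0.8 = 20.0
Step 2: Rule 1 applies to remaining records with tx_type = 'deposit'
  - 1 records: 10 × 1.2 = 12.0
Step 3: Other records unchanged: 90
Step 4: Final sum = 20.0 + 12.0 + 90 = 122.0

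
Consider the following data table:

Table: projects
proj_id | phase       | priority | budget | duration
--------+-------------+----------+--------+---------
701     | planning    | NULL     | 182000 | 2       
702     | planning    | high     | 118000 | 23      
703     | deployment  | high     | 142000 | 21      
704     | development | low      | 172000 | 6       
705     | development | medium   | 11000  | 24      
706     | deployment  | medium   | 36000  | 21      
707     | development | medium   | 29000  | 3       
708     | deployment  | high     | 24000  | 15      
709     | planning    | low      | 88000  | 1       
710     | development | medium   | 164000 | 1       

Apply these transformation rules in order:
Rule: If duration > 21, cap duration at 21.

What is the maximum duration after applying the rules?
21

Step 1: Original maximum duration = 24
Step 2: Apply cap at 21
Step 3: 2 records had duration > 21 and were capped
Step 4: Maximum after transformation = 21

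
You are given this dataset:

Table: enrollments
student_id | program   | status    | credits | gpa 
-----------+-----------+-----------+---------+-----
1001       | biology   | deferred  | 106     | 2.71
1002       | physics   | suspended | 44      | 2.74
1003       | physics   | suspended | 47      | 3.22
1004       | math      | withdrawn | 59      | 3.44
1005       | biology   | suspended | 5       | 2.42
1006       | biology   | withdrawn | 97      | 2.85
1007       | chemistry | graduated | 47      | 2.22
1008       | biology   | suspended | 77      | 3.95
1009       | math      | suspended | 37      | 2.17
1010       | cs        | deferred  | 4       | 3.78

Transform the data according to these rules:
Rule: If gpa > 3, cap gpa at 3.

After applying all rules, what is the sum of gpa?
27.11

Step 1: 4 records have gpa > 3
Step 2: These records originally summed to 14.39
Step 3: After capping: 4 × 3 = 12
Step 4: Unaffected records sum: 15.11
Step 5: Final sum = 12 + 15.11 = 27.11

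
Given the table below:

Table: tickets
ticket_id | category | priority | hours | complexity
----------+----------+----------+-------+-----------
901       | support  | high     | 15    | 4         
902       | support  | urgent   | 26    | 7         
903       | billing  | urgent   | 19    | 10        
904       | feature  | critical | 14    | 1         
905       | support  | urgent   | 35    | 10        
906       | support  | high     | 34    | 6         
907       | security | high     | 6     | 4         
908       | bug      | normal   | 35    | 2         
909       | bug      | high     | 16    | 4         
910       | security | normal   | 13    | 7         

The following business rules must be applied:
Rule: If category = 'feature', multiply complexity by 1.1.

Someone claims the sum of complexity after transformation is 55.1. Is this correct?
Yes, the result is correct.

Step 1: Calculate the correct sum after transformation
Step 2: Apply multiplier 1.1 to records where category = 'feature'
Step 3: Correct result = 55.1
Step 4: Claimed result = 55.1
Step 5: 55.1 = 55.1 ✓
Conclusion: The claimed result is correct.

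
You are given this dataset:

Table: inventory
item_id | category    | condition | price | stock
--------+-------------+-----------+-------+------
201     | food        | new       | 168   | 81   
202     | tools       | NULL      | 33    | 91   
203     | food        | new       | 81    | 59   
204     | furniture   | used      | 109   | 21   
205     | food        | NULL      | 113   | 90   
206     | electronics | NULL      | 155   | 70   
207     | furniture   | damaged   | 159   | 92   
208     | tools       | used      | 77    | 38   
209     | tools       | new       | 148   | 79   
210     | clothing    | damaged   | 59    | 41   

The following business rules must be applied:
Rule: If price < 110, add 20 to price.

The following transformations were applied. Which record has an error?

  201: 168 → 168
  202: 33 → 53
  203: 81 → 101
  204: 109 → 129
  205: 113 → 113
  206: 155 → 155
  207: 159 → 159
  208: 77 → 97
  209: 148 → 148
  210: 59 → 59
Record 210 has an error. The correct transformed value should be 79, not 59.

Step 1: Check each record against the rule
Step 2: Record 210 has price = 59
Step 3: Since 59 < 110, the bonus should have been applied
Step 4: Correct value = 79, but claimed value = 59
Conclusion: Record 210 has the error.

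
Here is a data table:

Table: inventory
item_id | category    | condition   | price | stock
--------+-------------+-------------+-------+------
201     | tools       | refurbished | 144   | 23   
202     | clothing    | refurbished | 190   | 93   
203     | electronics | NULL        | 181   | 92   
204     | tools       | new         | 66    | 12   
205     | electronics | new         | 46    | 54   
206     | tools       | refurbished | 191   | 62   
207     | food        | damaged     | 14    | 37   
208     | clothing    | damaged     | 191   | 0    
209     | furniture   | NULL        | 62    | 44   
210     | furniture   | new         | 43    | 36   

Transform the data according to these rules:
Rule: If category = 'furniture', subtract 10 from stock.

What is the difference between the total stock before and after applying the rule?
20

Step 1: Original sum of stock = 453
Step 2: 2 records have category = 'furniture'
Step 3: Each affected record changes by -10
Step 4: Total change = 2 × -10 = -20
Step 5: New sum = 453 + -20 = 433
Step 6: Difference = |433 - 453| = 20
        (Sum decreased by 20)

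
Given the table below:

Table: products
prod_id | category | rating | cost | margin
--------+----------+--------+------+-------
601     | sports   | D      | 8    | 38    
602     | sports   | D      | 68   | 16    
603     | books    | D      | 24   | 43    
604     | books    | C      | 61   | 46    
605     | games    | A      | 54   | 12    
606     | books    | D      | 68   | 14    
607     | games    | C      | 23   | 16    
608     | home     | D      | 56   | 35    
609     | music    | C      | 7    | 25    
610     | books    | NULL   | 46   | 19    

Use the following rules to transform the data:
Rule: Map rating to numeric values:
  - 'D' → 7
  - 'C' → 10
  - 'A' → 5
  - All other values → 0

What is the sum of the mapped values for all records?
70

Step 1: Apply mapping to each record
Step 2: Count by status:
  'D': 5 records × 7 = 35
  'C': 3 records × 10 = 30
  'A': 1 records × 5 = 5
Step 3: Sum all mapped values = 70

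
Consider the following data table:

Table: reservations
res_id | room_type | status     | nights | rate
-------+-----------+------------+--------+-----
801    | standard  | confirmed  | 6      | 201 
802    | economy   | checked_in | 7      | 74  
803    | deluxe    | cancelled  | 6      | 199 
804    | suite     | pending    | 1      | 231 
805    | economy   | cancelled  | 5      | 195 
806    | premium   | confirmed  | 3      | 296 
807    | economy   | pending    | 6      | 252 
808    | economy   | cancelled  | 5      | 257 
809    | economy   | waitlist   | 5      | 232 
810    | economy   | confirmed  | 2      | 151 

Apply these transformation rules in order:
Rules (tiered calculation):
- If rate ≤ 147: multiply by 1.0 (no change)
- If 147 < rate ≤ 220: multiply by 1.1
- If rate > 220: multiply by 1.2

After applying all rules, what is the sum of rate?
2416.2

Step 1: Tier 1 (rate ≤ 147): 1 records, sum = 74 × 1.0 = 74.0
Step 2: Tier 2 (147 < rate ≤ 220): 4 records, sum = 746 × 1.1 = 820.6
Step 3: Tier 3 (rate > 220): 5 records, sum = 1268 × 1.2 = 1521.6
Step 4: Final sum = 74.0 + 820.6 + 1521.6 = 2416.2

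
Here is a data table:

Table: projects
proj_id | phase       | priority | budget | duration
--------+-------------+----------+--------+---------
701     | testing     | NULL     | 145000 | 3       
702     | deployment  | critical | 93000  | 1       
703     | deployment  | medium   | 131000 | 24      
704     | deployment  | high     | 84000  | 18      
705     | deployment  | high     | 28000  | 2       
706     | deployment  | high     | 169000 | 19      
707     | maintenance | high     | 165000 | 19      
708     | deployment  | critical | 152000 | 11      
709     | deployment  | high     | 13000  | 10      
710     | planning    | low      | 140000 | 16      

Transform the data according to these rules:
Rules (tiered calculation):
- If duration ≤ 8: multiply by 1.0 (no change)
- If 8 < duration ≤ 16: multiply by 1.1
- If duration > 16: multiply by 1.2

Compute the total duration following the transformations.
142.7

Step 1: Tier 1 (duration ≤ 8): 3 records, sum = 6 × 1.0 = 6.0
Step 2: Tier 2 (8 < duration ≤ 16): 3 records, sum = 37 × 1.1 = 40.7
Step 3: Tier 3 (duration > 16): 4 records, sum = 80 × 1.2 = 96.0
Step 4: Final sum = 6.0 + 40.7 + 96.0 = 142.7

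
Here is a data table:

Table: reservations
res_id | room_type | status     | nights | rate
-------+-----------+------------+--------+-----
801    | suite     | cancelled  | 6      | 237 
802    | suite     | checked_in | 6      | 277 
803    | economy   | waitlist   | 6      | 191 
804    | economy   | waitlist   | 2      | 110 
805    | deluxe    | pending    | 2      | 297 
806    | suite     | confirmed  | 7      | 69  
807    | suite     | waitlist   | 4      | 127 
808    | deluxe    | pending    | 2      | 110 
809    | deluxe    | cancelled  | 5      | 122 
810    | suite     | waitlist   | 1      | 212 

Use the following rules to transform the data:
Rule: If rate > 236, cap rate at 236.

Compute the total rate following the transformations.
1649

Step 1: 3 records have rate > 236
Step 2: These records originally summed to 811
Step 3: After capping: 3 × 236 = 708
Step 4: Unaffected records sum: 941
Step 5: Final sum = 708 + 941 = 1649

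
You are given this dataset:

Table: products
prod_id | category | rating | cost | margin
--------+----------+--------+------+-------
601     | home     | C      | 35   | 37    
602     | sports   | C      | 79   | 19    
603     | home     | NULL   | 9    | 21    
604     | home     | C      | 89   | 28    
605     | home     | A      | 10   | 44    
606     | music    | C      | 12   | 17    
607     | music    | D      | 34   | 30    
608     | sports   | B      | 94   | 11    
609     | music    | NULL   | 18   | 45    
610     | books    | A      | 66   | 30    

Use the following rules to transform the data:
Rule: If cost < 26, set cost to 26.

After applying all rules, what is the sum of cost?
501

Step 1: 4 records have cost < 26
Step 2: These records originally summed to 49
Step 3: After setting to minimum: 4 × 26 = 104
Step 4: Unaffected records sum: 397
Step 5: Final sum = 104 + 397 = 501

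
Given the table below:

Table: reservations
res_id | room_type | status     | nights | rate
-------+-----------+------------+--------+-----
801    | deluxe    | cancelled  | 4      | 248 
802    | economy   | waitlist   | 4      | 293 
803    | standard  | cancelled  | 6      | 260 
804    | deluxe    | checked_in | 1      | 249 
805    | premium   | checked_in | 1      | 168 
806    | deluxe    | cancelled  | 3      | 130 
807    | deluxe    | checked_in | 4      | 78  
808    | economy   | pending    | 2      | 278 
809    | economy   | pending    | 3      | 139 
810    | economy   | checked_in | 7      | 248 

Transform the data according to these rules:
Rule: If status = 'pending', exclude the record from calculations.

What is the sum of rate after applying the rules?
1674

Step 1: Identify records where status = 'pending'
Step 2: The excluded records sum to 417
Step 3: Original total rate = 2091
Step 4: Remaining total = 2091 - 417 = 1674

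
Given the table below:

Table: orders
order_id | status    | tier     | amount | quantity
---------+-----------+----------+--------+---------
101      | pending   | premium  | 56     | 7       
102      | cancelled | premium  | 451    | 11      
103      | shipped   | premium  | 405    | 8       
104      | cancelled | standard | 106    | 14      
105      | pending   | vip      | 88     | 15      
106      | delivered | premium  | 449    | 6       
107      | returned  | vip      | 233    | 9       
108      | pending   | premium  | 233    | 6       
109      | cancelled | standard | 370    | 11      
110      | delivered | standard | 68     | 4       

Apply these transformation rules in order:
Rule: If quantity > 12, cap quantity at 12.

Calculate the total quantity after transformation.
86

Step 1: 2 records have quantity > 12
Step 2: These records originally summed to 29
Step 3: After capping: 2 × 12 = 24
Step 4: Unaffected records sum: 62
Step 5: Final sum = 24 + 62 = 86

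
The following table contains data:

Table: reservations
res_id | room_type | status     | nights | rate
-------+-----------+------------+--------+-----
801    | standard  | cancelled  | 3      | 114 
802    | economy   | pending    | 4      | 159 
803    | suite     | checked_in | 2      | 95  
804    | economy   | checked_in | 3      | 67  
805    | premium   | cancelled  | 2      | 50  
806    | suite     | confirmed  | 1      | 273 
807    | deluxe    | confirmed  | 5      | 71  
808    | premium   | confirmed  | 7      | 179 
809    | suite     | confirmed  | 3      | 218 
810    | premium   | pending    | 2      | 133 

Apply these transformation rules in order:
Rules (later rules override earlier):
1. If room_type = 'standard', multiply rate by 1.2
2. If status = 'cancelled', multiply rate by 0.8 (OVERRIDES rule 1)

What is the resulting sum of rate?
1326.2

Step 1: Rule 2 takes priority for records with status = 'cancelled'
  - 2 records: 164 × 0.8 = 131.2
Step 2: Rule 1 applies to remaining records with room_type = 'standard'
  - 0 records: 0 × 1.2 = 0.0
Step 3: Other records unchanged: 1195
Step 4: Final sum = 131.2 + 0.0 + 1195 = 1326.2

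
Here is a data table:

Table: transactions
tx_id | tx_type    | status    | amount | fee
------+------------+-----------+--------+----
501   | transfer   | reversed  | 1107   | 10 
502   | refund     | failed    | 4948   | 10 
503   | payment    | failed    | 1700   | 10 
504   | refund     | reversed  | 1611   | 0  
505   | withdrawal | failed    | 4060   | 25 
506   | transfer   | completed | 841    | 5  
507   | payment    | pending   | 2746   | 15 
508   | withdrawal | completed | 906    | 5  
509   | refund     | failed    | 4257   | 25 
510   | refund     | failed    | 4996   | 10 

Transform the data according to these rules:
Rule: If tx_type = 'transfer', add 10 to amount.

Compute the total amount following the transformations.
27192

Step 1: Count records where tx_type = 'transfer': 2
Step 2: Total bonus added: 2 × 10 = 20
Step 3: Original sum of amount: 27172
Step 4: Final sum = 27172 + 20 = 27192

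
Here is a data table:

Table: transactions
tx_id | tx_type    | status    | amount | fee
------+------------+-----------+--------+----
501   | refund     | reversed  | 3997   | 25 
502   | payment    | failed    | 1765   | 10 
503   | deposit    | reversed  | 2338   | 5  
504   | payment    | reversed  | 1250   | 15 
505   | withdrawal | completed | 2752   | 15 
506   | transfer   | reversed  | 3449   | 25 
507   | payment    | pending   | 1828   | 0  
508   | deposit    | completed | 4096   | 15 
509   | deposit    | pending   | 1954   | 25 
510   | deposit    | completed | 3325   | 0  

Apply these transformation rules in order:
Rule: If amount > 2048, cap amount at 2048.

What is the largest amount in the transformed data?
2048

Step 1: Original maximum amount = 4096
Step 2: Apply cap at 2048
Step 3: 6 records had amount > 2048 and were capped
Step 4: Maximum after transformation = 2048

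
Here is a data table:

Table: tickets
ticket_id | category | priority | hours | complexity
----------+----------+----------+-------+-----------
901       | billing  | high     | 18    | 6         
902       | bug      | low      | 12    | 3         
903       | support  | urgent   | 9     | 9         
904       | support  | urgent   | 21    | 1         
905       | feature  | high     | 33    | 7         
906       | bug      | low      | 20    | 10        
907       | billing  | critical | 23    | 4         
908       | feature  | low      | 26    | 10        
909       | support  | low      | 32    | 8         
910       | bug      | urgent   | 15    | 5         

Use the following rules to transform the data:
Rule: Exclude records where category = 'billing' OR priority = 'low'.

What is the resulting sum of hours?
78

Step 1: Find records where category = 'billing' OR priority = 'low'
Step 2: 6 records match, summing to 131
Step 3: Original sum: 209
Step 4: Remaining sum = 209 - 131 = 78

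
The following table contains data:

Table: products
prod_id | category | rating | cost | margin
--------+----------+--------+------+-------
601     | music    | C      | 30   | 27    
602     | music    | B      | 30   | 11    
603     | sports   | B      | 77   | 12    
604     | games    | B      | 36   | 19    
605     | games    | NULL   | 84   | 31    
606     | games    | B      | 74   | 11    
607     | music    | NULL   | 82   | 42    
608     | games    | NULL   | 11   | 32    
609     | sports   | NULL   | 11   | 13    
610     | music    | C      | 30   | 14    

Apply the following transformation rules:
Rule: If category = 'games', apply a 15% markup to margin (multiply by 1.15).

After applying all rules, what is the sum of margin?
225.95

Step 1: Records with category = 'games' have total margin = 93
Step 2: Apply multiplier: 93 × 1.15 = 106.95
Step 3: Other records total: 119
Step 4: Final sum = 106.95 + 119 = 225.95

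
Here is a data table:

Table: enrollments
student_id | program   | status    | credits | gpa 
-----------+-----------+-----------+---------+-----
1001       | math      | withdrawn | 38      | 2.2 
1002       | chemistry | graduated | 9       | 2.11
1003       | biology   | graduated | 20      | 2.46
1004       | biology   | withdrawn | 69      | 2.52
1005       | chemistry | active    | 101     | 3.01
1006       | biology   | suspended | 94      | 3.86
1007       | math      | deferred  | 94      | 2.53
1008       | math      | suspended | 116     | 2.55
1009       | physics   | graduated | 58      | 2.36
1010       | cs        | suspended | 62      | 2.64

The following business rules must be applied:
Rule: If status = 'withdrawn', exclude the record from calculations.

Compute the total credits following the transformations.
554

Step 1: Identify records where status = 'withdrawn'
Step 2: The excluded records sum to 107
Step 3: Original total credits = 661
Step 4: Remaining total = 661 - 107 = 554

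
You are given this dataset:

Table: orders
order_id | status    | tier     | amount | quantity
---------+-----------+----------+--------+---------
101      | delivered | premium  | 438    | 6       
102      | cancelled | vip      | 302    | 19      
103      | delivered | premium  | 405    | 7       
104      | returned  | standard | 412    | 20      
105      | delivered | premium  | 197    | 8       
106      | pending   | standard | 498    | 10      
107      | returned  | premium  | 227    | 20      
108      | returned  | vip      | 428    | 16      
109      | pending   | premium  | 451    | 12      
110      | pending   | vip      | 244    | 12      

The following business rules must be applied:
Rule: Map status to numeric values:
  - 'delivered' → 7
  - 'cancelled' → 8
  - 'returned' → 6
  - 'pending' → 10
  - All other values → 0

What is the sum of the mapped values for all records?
77

Step 1: Apply mapping to each record
Step 2: Count by status:
  'delivered': 3 records × 7 = 21
  'cancelled': 1 records × 8 = 8
  'returned': 3 records × 6 = 18
  'pending': 3 records × 10 = 30
Step 3: Sum all mapped values = 77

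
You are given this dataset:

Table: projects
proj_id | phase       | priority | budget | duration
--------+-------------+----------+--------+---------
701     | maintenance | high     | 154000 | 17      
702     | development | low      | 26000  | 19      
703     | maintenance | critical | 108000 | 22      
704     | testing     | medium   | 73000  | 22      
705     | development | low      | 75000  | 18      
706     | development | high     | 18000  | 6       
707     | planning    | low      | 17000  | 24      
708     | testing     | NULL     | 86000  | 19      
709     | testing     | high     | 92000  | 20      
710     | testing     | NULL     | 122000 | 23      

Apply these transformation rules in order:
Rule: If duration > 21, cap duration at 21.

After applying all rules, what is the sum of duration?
183

Step 1: 4 records have duration > 21
Step 2: These records originally summed to 91
Step 3: After capping: 4 × 21 = 84
Step 4: Unaffected records sum: 99
Step 5: Final sum = 84 + 99 = 183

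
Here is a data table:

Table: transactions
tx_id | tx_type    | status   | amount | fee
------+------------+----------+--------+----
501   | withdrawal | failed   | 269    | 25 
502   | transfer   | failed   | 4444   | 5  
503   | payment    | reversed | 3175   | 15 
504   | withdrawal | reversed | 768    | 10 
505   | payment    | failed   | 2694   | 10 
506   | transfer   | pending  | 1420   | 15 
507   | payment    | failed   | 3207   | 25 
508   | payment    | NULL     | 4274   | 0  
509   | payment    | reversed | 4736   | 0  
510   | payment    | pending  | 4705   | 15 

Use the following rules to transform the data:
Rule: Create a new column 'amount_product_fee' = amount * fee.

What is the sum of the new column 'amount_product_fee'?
283240

Step 1: For each record, compute amount * fee
Example calculations:
  269 * 25 = 6725
  4444 * 5 = 22220
  3175 * 15 = 47625
  ...
Step 2: Sum all derived values
Step 3: Total = 283240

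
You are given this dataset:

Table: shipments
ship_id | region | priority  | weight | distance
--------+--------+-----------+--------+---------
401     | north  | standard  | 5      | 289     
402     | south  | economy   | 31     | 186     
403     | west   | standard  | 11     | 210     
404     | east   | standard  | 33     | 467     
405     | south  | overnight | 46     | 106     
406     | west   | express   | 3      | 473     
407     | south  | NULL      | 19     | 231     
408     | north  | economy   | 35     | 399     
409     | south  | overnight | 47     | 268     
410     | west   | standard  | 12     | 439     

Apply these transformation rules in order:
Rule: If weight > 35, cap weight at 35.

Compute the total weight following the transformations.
219

Step 1: 2 records have weight > 35
Step 2: These records originally summed to 93
Step 3: After capping: 2 × 35 = 70
Step 4: Unaffected records sum: 149
Step 5: Final sum = 70 + 149 = 219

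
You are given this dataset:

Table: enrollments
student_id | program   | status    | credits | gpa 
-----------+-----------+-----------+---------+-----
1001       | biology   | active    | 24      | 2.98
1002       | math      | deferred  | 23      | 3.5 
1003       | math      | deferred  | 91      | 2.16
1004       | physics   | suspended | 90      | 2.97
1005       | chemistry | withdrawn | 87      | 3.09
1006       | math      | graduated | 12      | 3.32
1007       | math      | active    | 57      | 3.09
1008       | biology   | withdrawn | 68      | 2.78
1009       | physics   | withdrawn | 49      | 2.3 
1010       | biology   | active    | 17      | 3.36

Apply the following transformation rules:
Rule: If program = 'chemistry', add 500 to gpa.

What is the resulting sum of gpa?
529.55

Step 1: Count records where program = 'chemistry': 1
Step 2: Total bonus added: 1 × 500 = 500
Step 3: Original sum of gpa: 29.55
Step 4: Final sum = 29.55 + 500 = 529.55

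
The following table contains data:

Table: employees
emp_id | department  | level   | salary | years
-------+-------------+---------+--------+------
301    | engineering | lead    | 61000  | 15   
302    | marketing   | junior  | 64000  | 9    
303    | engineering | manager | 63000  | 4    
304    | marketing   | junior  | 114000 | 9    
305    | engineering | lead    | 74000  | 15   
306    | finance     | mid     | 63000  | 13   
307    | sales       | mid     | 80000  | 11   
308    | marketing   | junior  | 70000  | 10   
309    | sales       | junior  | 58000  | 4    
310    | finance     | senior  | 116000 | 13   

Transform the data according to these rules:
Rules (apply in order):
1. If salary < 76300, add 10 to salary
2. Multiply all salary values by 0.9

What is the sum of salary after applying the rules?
686763.0

Step 1: Apply Rule 1 - Add 10 to records with salary < 76300
  - 7 records affected: 453000 + (7 × 10) = 453070
  - Unaffected records: 310000
  - Sum after Rule 1: 763070
Step 2: Apply Rule 2 - Multiply all by 0.9
  - 763070 × 0.9 = 686763.0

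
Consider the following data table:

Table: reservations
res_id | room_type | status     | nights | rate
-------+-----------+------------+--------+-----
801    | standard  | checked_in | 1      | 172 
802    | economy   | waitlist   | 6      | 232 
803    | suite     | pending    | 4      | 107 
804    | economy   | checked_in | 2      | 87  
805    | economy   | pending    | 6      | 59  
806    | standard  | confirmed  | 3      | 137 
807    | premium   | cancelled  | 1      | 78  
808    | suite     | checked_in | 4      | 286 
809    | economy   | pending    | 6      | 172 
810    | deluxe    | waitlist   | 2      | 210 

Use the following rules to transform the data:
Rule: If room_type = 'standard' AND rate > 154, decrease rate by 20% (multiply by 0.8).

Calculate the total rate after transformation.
1505.6

Step 1: Find records where room_type = 'standard' AND rate > 154
Step 2: 1 records match, summing to 172
Step 3: After multiplier: 172 × 0.8 = 137.6
Step 4: Unaffected records sum: 1368
Step 5: Final sum = 137.6 + 1368 = 1505.6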